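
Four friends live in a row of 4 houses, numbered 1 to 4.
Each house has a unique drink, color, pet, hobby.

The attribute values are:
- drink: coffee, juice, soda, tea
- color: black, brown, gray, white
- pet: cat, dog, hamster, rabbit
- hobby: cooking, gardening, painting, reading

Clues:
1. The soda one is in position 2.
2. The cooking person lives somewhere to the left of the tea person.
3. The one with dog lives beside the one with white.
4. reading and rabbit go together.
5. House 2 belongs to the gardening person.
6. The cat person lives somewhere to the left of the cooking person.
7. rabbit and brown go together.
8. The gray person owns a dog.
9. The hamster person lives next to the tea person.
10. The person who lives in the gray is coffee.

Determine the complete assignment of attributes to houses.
Solution:

House | Drink | Color | Pet | Hobby
-----------------------------------
  1   | coffee | gray | dog | painting
  2   | soda | white | cat | gardening
  3   | juice | black | hamster | cooking
  4   | tea | brown | rabbit | reading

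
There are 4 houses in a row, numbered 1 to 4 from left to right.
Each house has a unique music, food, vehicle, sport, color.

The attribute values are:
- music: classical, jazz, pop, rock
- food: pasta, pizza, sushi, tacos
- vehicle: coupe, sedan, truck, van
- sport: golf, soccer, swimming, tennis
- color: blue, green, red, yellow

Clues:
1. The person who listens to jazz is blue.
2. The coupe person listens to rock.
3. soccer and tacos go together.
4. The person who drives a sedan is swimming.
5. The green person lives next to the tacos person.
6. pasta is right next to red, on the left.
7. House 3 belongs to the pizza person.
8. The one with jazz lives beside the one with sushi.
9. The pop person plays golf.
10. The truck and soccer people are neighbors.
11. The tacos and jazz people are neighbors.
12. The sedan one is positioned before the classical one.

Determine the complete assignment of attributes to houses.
Solution:

House | Music | Food | Vehicle | Sport | Color
----------------------------------------------
  1   | pop | pasta | truck | golf | green
  2   | rock | tacos | coupe | soccer | red
  3   | jazz | pizza | sedan | swimming | blue
  4   | classical | sushi | van | tennis | yellow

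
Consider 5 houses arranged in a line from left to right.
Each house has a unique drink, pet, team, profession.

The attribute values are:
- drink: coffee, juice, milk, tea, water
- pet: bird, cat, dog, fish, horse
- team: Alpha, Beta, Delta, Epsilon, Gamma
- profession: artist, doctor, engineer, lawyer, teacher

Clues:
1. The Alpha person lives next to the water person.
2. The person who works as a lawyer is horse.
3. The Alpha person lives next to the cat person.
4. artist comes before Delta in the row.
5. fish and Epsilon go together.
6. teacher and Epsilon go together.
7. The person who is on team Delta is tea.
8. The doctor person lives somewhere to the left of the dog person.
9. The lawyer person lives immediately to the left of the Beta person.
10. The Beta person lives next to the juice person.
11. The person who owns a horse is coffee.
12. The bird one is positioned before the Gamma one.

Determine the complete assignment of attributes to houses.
Solution:

House | Drink | Pet | Team | Profession
---------------------------------------
  1   | coffee | horse | Alpha | lawyer
  2   | water | cat | Beta | artist
  3   | juice | fish | Epsilon | teacher
  4   | tea | bird | Delta | doctor
  5   | milk | dog | Gamma | engineer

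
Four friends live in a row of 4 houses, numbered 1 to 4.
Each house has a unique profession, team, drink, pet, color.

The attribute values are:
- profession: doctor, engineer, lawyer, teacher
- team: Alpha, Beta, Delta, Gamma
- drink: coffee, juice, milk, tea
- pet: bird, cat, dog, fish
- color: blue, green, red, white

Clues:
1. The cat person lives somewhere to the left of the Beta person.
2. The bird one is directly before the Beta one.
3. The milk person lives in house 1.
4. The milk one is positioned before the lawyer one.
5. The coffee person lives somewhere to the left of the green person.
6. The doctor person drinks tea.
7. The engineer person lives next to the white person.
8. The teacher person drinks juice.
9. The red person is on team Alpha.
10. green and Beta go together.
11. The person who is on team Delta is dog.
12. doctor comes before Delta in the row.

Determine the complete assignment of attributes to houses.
Solution:

House | Profession | Team | Drink | Pet | Color
-----------------------------------------------
  1   | engineer | Alpha | milk | cat | red
  2   | lawyer | Gamma | coffee | bird | white
  3   | doctor | Beta | tea | fish | green
  4   | teacher | Delta | juice | dog | blue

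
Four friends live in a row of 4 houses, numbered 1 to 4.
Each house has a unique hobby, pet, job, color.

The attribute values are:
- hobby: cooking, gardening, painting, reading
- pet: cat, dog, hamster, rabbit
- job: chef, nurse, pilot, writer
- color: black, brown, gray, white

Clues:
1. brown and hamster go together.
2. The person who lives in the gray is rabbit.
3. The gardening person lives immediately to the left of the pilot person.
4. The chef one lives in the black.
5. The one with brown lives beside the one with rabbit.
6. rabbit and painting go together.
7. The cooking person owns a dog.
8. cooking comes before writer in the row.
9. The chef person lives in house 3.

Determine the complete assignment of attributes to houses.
Solution:

House | Hobby | Pet | Job | Color
---------------------------------
  1   | gardening | hamster | nurse | brown
  2   | painting | rabbit | pilot | gray
  3   | cooking | dog | chef | black
  4   | reading | cat | writer | white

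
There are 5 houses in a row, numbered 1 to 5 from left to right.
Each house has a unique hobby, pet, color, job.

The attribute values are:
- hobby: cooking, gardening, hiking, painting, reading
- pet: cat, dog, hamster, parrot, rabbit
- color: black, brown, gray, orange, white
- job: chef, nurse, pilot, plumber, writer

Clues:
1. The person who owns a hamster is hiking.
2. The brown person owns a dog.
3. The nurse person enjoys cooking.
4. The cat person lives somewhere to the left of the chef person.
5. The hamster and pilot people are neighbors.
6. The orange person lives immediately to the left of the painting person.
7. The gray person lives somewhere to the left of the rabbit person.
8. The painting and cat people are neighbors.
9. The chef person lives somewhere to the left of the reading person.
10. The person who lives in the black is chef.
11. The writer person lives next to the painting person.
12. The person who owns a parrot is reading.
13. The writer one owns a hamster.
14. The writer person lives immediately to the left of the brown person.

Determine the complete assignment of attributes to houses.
Solution:

House | Hobby | Pet | Color | Job
---------------------------------
  1   | hiking | hamster | orange | writer
  2   | painting | dog | brown | pilot
  3   | cooking | cat | gray | nurse
  4   | gardening | rabbit | black | chef
  5   | reading | parrot | white | plumber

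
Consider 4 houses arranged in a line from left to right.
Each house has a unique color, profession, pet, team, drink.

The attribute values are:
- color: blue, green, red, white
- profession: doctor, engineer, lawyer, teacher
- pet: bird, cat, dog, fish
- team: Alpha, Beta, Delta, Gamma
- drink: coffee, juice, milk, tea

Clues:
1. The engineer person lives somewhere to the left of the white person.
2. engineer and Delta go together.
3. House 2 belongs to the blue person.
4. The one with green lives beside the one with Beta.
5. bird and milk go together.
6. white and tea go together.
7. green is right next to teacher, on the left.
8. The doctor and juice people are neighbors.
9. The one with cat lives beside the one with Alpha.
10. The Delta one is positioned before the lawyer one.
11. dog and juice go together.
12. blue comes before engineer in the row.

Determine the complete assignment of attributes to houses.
Solution:

House | Color | Profession | Pet | Team | Drink
-----------------------------------------------
  1   | green | doctor | bird | Gamma | milk
  2   | blue | teacher | dog | Beta | juice
  3   | red | engineer | cat | Delta | coffee
  4   | white | lawyer | fish | Alpha | tea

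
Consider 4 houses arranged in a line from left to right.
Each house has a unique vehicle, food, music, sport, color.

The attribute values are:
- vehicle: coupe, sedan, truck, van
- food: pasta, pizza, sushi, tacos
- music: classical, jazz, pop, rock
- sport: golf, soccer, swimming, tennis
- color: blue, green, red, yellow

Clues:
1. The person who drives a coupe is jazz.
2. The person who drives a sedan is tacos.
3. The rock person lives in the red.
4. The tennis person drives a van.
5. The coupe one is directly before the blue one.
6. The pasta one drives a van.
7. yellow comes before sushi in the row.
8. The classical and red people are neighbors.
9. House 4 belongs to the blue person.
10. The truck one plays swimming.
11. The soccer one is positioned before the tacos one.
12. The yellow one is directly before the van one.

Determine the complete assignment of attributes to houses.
Solution:

House | Vehicle | Food | Music | Sport | Color
----------------------------------------------
  1   | truck | pizza | classical | swimming | yellow
  2   | van | pasta | rock | tennis | red
  3   | coupe | sushi | jazz | soccer | green
  4   | sedan | tacos | pop | golf | blue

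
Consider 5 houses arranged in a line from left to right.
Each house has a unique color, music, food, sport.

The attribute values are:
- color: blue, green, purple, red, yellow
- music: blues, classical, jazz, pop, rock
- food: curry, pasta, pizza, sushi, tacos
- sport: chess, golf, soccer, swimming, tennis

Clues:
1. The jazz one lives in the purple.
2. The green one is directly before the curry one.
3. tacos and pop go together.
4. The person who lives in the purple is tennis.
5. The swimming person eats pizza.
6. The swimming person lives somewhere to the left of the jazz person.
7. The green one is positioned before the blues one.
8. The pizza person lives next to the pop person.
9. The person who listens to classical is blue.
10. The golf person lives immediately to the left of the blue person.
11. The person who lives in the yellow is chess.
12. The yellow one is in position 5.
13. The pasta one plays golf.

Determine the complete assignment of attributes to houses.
Solution:

House | Color | Music | Food | Sport
------------------------------------
  1   | red | rock | pasta | golf
  2   | blue | classical | pizza | swimming
  3   | green | pop | tacos | soccer
  4   | purple | jazz | curry | tennis
  5   | yellow | blues | sushi | chess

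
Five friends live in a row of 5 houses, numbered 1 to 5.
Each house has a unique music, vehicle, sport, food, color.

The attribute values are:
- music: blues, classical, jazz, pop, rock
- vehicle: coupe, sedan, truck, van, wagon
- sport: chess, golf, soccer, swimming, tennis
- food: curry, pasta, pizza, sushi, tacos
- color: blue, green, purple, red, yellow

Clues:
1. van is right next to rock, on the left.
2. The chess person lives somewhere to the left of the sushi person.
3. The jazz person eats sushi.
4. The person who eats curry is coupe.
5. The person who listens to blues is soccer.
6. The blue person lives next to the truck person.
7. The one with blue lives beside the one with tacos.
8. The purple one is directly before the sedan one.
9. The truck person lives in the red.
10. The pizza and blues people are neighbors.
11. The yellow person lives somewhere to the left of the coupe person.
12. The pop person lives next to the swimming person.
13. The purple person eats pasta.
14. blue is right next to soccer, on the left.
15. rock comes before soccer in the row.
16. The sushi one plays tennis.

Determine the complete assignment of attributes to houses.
Solution:

House | Music | Vehicle | Sport | Food | Color
----------------------------------------------
  1   | pop | van | chess | pasta | purple
  2   | rock | sedan | swimming | pizza | blue
  3   | blues | truck | soccer | tacos | red
  4   | jazz | wagon | tennis | sushi | yellow
  5   | classical | coupe | golf | curry | green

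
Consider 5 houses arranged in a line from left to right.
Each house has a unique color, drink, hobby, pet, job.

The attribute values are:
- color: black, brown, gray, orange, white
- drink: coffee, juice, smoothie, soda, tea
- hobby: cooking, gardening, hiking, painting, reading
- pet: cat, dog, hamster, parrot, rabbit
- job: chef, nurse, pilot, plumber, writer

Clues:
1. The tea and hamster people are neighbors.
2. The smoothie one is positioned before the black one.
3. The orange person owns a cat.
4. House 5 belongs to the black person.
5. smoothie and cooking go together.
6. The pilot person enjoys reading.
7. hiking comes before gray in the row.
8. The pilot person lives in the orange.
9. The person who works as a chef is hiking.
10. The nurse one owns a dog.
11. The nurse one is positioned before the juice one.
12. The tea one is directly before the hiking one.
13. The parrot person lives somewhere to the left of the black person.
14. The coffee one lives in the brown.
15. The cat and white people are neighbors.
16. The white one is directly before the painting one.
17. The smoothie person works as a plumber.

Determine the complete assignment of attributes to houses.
Solution:

House | Color | Drink | Hobby | Pet | Job
-----------------------------------------
  1   | orange | tea | reading | cat | pilot
  2   | white | soda | hiking | hamster | chef
  3   | brown | coffee | painting | dog | nurse
  4   | gray | smoothie | cooking | parrot | plumber
  5   | black | juice | gardening | rabbit | writer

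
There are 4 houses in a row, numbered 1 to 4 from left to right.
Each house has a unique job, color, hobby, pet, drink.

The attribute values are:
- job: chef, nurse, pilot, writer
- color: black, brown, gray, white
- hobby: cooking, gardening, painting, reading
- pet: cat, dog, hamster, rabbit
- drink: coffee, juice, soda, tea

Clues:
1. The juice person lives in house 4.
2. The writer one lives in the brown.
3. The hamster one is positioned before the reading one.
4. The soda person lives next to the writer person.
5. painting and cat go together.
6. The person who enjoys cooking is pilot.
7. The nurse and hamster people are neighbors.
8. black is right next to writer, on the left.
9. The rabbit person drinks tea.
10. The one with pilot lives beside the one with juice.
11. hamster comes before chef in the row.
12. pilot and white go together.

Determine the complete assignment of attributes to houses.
Solution:

House | Job | Color | Hobby | Pet | Drink
-----------------------------------------
  1   | nurse | black | painting | cat | soda
  2   | writer | brown | gardening | hamster | coffee
  3   | pilot | white | cooking | rabbit | tea
  4   | chef | gray | reading | dog | juice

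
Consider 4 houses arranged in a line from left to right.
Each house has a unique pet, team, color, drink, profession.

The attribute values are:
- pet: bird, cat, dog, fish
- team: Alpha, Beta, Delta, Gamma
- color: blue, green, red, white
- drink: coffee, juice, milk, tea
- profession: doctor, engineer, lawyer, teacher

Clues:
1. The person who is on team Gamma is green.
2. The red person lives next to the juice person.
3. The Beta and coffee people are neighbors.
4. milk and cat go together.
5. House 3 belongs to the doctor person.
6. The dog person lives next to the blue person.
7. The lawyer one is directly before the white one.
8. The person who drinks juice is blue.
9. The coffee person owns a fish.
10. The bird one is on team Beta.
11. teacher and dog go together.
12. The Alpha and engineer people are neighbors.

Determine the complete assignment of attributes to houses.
Solution:

House | Pet | Team | Color | Drink | Profession
-----------------------------------------------
  1   | dog | Delta | red | tea | teacher
  2   | bird | Beta | blue | juice | lawyer
  3   | fish | Alpha | white | coffee | doctor
  4   | cat | Gamma | green | milk | engineer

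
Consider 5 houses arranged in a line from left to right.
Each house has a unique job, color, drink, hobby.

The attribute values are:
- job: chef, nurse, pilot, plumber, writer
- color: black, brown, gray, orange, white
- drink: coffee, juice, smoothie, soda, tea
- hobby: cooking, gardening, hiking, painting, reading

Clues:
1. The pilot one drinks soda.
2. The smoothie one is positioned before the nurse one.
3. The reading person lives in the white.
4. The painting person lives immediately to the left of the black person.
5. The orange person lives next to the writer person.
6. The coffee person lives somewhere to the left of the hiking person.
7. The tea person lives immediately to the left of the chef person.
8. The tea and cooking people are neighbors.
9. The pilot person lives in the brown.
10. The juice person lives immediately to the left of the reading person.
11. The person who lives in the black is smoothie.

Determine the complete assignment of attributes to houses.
Solution:

House | Job | Color | Drink | Hobby
-----------------------------------
  1   | plumber | gray | tea | painting
  2   | chef | black | smoothie | cooking
  3   | nurse | orange | juice | gardening
  4   | writer | white | coffee | reading
  5   | pilot | brown | soda | hiking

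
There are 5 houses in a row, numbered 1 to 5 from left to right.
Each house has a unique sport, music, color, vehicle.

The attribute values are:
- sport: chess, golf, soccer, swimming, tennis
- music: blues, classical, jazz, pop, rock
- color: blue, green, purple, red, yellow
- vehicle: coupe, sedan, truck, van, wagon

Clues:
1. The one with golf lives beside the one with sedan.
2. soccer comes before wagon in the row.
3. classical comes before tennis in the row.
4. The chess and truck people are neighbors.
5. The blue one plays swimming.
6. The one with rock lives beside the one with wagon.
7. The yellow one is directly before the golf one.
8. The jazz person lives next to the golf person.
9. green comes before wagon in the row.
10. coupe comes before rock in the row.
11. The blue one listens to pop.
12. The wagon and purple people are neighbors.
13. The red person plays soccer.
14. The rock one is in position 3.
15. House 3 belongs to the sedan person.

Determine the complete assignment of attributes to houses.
Solution:

House | Sport | Music | Color | Vehicle
---------------------------------------
  1   | chess | jazz | yellow | coupe
  2   | golf | classical | green | truck
  3   | soccer | rock | red | sedan
  4   | swimming | pop | blue | wagon
  5   | tennis | blues | purple | van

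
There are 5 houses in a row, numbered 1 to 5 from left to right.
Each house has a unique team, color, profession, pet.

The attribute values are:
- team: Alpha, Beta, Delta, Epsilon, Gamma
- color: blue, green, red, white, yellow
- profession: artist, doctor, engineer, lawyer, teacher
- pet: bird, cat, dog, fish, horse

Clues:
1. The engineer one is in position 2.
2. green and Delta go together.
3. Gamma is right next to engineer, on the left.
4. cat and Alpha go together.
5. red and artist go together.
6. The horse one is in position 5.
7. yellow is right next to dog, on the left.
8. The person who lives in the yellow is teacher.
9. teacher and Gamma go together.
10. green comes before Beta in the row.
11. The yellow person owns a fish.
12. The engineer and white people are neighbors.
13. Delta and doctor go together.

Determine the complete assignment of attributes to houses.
Solution:

House | Team | Color | Profession | Pet
---------------------------------------
  1   | Gamma | yellow | teacher | fish
  2   | Epsilon | blue | engineer | dog
  3   | Alpha | white | lawyer | cat
  4   | Delta | green | doctor | bird
  5   | Beta | red | artist | horse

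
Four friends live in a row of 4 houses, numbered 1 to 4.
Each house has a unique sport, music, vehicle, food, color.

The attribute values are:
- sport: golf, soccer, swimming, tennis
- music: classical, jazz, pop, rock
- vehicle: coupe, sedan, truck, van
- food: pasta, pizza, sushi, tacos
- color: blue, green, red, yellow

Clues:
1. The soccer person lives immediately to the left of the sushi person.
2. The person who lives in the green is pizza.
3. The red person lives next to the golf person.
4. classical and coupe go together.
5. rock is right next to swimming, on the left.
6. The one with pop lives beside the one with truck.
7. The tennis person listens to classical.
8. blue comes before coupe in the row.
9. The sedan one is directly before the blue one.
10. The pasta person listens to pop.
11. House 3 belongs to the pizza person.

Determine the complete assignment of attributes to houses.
Solution:

House | Sport | Music | Vehicle | Food | Color
----------------------------------------------
  1   | soccer | pop | sedan | pasta | red
  2   | golf | rock | truck | sushi | blue
  3   | swimming | jazz | van | pizza | green
  4   | tennis | classical | coupe | tacos | yellow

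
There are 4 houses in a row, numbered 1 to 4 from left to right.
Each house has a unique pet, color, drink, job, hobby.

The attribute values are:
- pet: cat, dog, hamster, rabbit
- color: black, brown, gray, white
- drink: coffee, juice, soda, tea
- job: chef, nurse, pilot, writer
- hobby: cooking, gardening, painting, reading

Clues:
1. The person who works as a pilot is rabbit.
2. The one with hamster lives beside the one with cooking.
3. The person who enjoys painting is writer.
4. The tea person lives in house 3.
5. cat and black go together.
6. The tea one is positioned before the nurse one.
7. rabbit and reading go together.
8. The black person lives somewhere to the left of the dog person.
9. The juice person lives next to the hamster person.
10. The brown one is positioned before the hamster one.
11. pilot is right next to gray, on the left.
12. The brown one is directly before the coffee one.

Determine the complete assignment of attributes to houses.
Solution:

House | Pet | Color | Drink | Job | Hobby
-----------------------------------------
  1   | rabbit | brown | juice | pilot | reading
  2   | hamster | gray | coffee | writer | painting
  3   | cat | black | tea | chef | cooking
  4   | dog | white | soda | nurse | gardening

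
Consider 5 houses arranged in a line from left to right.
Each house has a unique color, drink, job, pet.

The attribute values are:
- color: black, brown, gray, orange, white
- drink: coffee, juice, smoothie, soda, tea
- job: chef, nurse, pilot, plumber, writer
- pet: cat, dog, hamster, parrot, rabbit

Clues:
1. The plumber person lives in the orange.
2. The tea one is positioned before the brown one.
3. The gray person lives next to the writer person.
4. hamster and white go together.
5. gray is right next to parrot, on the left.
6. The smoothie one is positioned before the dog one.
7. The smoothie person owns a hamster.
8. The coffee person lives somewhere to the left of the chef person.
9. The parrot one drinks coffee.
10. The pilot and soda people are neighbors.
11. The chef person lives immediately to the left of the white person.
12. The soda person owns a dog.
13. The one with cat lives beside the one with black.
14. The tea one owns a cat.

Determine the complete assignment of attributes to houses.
Solution:

House | Color | Drink | Job | Pet
---------------------------------
  1   | gray | tea | nurse | cat
  2   | black | coffee | writer | parrot
  3   | brown | juice | chef | rabbit
  4   | white | smoothie | pilot | hamster
  5   | orange | soda | plumber | dog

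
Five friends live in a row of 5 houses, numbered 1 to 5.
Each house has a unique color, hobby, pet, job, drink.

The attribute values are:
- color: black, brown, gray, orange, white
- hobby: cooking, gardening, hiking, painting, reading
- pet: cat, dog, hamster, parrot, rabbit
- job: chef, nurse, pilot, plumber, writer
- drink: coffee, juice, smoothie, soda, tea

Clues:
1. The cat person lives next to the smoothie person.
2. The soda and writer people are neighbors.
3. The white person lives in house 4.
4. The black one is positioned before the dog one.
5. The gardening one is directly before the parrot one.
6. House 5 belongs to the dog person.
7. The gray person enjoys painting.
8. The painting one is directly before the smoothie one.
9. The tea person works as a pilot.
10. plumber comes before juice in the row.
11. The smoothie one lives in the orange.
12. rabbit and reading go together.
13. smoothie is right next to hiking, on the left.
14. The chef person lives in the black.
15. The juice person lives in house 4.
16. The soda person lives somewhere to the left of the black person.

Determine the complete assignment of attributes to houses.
Solution:

House | Color | Hobby | Pet | Job | Drink
-----------------------------------------
  1   | gray | painting | cat | plumber | soda
  2   | orange | gardening | hamster | writer | smoothie
  3   | black | hiking | parrot | chef | coffee
  4   | white | reading | rabbit | nurse | juice
  5   | brown | cooking | dog | pilot | tea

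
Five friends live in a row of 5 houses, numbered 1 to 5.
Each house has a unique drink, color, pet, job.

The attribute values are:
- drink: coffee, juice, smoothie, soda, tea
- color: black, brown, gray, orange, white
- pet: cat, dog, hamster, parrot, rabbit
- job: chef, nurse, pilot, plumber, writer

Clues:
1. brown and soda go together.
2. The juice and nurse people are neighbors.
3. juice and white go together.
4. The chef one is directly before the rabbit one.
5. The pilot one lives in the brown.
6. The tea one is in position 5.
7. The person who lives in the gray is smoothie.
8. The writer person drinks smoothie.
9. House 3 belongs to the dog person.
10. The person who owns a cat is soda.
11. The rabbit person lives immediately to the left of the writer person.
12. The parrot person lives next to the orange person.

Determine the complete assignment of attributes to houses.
Solution:

House | Drink | Color | Pet | Job
---------------------------------
  1   | juice | white | parrot | chef
  2   | coffee | orange | rabbit | nurse
  3   | smoothie | gray | dog | writer
  4   | soda | brown | cat | pilot
  5   | tea | black | hamster | plumber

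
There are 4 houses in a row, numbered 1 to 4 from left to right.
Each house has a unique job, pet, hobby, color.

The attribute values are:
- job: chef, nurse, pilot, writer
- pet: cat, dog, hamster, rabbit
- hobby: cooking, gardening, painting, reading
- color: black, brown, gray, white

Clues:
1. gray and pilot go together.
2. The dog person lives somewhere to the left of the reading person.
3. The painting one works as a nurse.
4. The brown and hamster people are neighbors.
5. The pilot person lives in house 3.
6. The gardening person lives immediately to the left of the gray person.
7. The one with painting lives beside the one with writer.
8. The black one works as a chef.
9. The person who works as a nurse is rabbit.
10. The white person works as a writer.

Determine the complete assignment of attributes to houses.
Solution:

House | Job | Pet | Hobby | Color
---------------------------------
  1   | nurse | rabbit | painting | brown
  2   | writer | hamster | gardening | white
  3   | pilot | dog | cooking | gray
  4   | chef | cat | reading | black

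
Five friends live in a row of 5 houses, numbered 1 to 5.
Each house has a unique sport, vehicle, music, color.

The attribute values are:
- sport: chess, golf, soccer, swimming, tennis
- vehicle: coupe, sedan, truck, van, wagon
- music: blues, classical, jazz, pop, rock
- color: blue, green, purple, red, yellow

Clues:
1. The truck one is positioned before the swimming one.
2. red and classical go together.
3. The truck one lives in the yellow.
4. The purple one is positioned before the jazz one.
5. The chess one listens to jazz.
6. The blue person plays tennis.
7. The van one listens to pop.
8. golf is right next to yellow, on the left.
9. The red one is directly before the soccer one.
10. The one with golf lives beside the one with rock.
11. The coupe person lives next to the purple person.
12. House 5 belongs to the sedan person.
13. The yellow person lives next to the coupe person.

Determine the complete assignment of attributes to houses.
Solution:

House | Sport | Vehicle | Music | Color
---------------------------------------
  1   | golf | wagon | classical | red
  2   | soccer | truck | rock | yellow
  3   | tennis | coupe | blues | blue
  4   | swimming | van | pop | purple
  5   | chess | sedan | jazz | green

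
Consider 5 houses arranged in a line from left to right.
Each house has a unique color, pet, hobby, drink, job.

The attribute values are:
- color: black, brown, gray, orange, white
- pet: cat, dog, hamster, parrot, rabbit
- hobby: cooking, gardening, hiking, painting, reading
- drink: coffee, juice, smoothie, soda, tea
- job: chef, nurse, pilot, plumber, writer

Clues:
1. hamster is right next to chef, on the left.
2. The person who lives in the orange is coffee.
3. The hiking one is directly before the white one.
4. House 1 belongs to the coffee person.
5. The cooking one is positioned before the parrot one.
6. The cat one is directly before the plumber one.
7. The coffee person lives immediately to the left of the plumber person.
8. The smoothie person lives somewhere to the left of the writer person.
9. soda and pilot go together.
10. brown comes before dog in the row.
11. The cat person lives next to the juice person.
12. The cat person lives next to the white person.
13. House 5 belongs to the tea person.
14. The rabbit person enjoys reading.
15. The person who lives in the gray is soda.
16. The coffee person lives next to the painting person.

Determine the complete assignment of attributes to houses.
Solution:

House | Color | Pet | Hobby | Drink | Job
-----------------------------------------
  1   | orange | cat | hiking | coffee | nurse
  2   | white | hamster | painting | juice | plumber
  3   | brown | rabbit | reading | smoothie | chef
  4   | gray | dog | cooking | soda | pilot
  5   | black | parrot | gardening | tea | writer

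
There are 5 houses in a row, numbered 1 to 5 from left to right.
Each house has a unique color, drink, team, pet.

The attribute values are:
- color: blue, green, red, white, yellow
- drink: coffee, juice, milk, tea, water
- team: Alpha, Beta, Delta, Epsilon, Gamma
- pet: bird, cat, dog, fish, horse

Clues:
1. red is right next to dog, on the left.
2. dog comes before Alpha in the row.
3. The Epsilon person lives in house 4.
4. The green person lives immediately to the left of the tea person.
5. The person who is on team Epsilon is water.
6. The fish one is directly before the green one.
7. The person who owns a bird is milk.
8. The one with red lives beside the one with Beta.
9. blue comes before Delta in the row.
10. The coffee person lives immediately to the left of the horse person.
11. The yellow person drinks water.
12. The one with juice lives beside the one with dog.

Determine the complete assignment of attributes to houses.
Solution:

House | Color | Drink | Team | Pet
----------------------------------
  1   | red | juice | Gamma | fish
  2   | green | coffee | Beta | dog
  3   | blue | tea | Alpha | horse
  4   | yellow | water | Epsilon | cat
  5   | white | milk | Delta | bird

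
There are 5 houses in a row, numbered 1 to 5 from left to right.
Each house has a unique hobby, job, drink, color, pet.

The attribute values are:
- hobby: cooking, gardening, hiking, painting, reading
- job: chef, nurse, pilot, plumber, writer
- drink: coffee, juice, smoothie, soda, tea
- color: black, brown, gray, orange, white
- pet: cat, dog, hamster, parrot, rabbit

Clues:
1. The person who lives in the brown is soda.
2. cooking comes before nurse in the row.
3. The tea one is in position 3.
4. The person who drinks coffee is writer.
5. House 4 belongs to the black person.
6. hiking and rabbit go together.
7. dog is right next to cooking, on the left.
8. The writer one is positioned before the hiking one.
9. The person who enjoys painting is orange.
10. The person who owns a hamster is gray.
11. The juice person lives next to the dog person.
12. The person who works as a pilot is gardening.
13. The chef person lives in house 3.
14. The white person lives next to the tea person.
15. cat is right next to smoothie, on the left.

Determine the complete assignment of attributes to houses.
Solution:

House | Hobby | Job | Drink | Color | Pet
-----------------------------------------
  1   | painting | plumber | juice | orange | cat
  2   | gardening | pilot | smoothie | white | dog
  3   | cooking | chef | tea | gray | hamster
  4   | reading | writer | coffee | black | parrot
  5   | hiking | nurse | soda | brown | rabbit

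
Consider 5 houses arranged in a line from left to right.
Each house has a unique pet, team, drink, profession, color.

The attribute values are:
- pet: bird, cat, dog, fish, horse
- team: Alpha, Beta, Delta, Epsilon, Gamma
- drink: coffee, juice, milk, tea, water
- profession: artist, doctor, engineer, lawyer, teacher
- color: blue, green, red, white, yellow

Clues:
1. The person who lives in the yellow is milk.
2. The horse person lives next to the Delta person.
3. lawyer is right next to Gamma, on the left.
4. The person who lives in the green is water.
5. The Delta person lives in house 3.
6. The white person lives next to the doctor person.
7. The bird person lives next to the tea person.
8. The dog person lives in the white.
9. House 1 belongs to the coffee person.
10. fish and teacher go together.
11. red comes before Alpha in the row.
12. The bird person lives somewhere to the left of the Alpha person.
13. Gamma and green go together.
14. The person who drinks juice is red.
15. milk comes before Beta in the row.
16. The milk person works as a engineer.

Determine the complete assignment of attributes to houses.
Solution:

House | Pet | Team | Drink | Profession | Color
-----------------------------------------------
  1   | dog | Epsilon | coffee | lawyer | white
  2   | horse | Gamma | water | doctor | green
  3   | cat | Delta | milk | engineer | yellow
  4   | bird | Beta | juice | artist | red
  5   | fish | Alpha | tea | teacher | blue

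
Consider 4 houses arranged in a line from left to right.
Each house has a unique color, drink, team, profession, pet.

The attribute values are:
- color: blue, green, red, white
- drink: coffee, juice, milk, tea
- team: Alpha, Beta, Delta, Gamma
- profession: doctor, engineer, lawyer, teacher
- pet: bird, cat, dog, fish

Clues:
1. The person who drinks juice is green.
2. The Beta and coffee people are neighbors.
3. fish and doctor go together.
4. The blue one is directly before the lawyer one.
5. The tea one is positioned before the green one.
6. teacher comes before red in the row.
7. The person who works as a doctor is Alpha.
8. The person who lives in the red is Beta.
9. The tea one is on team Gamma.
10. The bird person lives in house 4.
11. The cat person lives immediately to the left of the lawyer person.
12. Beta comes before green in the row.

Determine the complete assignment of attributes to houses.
Solution:

House | Color | Drink | Team | Profession | Pet
-----------------------------------------------
  1   | blue | tea | Gamma | teacher | cat
  2   | red | milk | Beta | lawyer | dog
  3   | white | coffee | Alpha | doctor | fish
  4   | green | juice | Delta | engineer | bird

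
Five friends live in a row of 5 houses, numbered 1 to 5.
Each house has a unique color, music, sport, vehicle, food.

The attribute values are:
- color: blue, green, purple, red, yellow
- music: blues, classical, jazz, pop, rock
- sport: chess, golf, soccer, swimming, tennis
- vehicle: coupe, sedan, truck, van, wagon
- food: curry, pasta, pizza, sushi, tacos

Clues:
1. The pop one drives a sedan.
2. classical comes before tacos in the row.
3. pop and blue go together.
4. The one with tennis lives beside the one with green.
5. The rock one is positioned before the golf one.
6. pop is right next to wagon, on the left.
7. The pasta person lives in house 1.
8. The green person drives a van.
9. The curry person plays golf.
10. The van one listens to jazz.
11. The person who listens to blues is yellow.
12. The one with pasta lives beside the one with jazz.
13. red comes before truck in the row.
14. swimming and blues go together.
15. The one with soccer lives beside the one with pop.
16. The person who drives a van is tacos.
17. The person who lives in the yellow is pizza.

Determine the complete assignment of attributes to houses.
Solution:

House | Color | Music | Sport | Vehicle | Food
----------------------------------------------
  1   | red | classical | tennis | coupe | pasta
  2   | green | jazz | chess | van | tacos
  3   | purple | rock | soccer | truck | sushi
  4   | blue | pop | golf | sedan | curry
  5   | yellow | blues | swimming | wagon | pizza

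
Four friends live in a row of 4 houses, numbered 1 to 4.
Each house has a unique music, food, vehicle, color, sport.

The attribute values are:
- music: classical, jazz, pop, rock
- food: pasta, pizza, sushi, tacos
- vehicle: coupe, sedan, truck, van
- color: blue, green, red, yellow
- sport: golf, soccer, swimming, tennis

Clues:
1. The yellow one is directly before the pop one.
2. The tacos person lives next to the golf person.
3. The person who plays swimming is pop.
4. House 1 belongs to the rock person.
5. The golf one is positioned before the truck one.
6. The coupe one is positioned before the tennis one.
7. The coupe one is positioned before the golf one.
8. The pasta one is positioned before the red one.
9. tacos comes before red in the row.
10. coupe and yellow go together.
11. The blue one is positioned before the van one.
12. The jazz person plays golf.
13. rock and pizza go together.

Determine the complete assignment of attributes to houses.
Solution:

House | Music | Food | Vehicle | Color | Sport
----------------------------------------------
  1   | rock | pizza | coupe | yellow | soccer
  2   | pop | tacos | sedan | blue | swimming
  3   | jazz | pasta | van | green | golf
  4   | classical | sushi | truck | red | tennis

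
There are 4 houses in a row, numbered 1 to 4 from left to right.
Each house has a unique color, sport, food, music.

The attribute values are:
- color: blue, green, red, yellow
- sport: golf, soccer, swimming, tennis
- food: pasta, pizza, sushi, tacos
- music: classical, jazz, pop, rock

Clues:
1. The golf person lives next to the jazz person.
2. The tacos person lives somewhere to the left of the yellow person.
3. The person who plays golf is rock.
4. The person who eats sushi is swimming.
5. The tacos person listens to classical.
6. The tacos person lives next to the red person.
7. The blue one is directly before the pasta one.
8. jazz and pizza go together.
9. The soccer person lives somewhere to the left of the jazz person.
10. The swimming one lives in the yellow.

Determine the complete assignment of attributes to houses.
Solution:

House | Color | Sport | Food | Music
------------------------------------
  1   | blue | soccer | tacos | classical
  2   | red | golf | pasta | rock
  3   | green | tennis | pizza | jazz
  4   | yellow | swimming | sushi | pop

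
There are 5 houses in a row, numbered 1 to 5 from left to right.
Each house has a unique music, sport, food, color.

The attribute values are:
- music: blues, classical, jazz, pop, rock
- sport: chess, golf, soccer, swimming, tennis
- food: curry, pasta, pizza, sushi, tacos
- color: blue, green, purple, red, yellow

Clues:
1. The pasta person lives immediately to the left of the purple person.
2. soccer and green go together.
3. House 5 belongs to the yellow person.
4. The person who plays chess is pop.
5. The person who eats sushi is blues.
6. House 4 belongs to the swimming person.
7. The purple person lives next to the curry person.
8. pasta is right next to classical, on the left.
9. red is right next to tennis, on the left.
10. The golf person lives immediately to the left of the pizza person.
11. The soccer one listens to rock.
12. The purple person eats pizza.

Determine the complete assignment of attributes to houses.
Solution:

House | Music | Sport | Food | Color
------------------------------------
  1   | jazz | golf | pasta | red
  2   | classical | tennis | pizza | purple
  3   | rock | soccer | curry | green
  4   | blues | swimming | sushi | blue
  5   | pop | chess | tacos | yellow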